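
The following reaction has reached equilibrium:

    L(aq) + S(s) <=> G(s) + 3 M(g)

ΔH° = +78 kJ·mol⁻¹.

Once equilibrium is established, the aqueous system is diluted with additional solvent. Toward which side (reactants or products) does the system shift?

Dilution lowers every aqueous concentration by the same factor. Δn_aq = 0 − 1 = -1, so the system shifts toward the side with more dissolved moles — to the left.

left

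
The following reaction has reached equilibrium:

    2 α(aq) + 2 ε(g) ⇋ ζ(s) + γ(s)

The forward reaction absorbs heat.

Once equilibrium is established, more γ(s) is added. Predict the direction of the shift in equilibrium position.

γ is a pure solid; its activity is 1 regardless of amount, so Q is unaffected — no shift from this change.

no shift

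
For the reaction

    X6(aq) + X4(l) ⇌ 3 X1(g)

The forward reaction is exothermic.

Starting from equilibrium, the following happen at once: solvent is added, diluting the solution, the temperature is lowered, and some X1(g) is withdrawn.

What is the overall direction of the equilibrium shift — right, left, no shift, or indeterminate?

Dilution lowers every aqueous concentration by the same factor. Δn_aq = 0 − 1 = -1, so the system shifts toward the side with more dissolved moles — to the left.
The forward reaction is exothermic. Lowering T favours the exothermic direction — shift to the right.
Removing X1 (g), a product, drives the reaction to the right.
The individual effects push in opposite directions; without quantitative information the net direction cannot be determined.

cannot be determined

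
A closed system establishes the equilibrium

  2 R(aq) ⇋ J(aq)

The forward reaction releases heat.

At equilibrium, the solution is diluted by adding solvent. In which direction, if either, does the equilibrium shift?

left

Dilution lowers every aqueous concentration by the same factor. Δn_aq = 1 − 2 = -1, so the system shifts toward the side with more dissolved moles — to the left.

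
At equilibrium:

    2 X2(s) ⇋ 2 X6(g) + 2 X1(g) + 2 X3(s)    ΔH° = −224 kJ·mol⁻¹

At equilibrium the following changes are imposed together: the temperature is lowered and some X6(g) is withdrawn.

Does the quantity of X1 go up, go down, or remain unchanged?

The forward reaction is exothermic. Lowering T favours the exothermic direction — shift to the right.
Removing X6 (g), a product, drives the reaction to the right.
The net shift is to the right. X1 is a product, so its amount increases.

increases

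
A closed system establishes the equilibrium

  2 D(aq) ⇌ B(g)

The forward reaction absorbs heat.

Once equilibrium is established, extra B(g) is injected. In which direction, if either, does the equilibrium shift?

Adding B (g), a product, drives the reaction to the left.

left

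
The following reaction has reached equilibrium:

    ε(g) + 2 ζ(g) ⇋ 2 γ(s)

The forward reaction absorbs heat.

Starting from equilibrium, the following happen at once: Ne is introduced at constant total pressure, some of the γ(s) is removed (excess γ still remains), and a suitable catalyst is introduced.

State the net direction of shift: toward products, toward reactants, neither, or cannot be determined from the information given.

Adding inert gas at constant total pressure expands the volume and lowers every reacting partial pressure. With Δn_gas = 0 − 3 = -3, Q moves away from K toward the side with fewer gas moles, so the system shifts toward the side with more gas moles — to the left.
γ is a pure solid; its activity is 1 regardless of amount, so Q is unaffected — no shift from this change.
A catalyst speeds both forward and reverse rates equally; it changes neither Q nor K — no shift from this change.
Only the nonzero effect(s) matter; the net shift is to the left.

left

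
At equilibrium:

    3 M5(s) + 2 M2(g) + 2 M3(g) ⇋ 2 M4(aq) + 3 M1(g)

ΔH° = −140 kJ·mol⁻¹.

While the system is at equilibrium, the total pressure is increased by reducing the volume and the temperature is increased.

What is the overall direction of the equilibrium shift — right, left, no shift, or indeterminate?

Gas moles: reactants 4, products 3 (Δn_gas = -1). Compression shifts the system toward the side with fewer moles of gas — to the right.
The forward reaction is exothermic. Raising T favours the endothermic direction — shift to the left.
The individual effects push in opposite directions; without quantitative information the net direction cannot be determined.

cannot be determined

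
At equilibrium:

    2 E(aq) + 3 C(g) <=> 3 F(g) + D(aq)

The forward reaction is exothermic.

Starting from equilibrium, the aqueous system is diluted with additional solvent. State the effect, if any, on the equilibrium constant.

The equilibrium constant depends only on temperature. This perturbation may move the position of equilibrium, but since T is unchanged, K itself is unchanged.

unchanged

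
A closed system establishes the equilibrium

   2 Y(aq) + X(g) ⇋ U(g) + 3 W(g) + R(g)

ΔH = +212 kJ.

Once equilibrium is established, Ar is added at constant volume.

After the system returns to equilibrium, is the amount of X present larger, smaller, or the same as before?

At constant volume, adding an inert gas leaves every reacting species' partial pressure unchanged, so Q is unchanged — no shift from this change.
No net shift occurs, so the amount of X is unchanged.

unchanged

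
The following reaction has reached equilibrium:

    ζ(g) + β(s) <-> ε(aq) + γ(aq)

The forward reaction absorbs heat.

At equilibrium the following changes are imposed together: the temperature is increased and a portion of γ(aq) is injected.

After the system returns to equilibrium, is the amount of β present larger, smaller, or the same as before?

cannot be determined

The forward reaction is endothermic. Raising T favours the endothermic direction — shift to the right.
Adding γ (aq), a product, drives the reaction to the left.
The two effects oppose each other, so the net shift — and hence the change in β — cannot be determined from the given information.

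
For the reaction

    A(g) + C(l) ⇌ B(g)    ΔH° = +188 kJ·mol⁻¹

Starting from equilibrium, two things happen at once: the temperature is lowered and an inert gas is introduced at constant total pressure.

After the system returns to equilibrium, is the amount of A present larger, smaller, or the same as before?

The forward reaction is endothermic. Lowering T favours the exothermic direction — shift to the left.
Adding inert gas at constant total pressure expands the volume, scaling every reacting partial pressure by the same factor. Δn_gas = 1 − 1 = 0, so Q is unchanged — no shift.
The net shift is to the left. A is a reactant, so its amount increases.

increases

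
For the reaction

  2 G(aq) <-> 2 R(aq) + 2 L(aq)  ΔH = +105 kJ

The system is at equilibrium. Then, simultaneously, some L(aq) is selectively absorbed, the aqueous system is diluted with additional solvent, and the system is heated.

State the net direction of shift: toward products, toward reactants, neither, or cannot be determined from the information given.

right

Removing L (aq), a product, drives the reaction to the right.
Dilution lowers every aqueous concentration by the same factor. Δn_aq = 4 − 2 = +2, so the system shifts toward the side with more dissolved moles — to the right.
The forward reaction is endothermic. Raising T favours the endothermic direction — shift to the right.
All effects act in the same direction — net shift to the right.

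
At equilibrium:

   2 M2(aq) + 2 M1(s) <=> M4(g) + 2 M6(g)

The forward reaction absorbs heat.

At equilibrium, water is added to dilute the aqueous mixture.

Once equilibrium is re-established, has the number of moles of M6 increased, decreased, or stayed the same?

decreases

Dilution lowers every aqueous concentration by the same factor. Δn_aq = 0 − 2 = -2, so the system shifts toward the side with more dissolved moles — to the left.
The net shift is to the left. M6 is a product, so its amount decreases.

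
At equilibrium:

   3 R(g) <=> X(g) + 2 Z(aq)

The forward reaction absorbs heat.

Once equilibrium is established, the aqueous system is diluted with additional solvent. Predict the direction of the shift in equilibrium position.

right

Dilution lowers every aqueous concentration by the same factor. Δn_aq = 2 − 0 = +2, so the system shifts toward the side with more dissolved moles — to the right.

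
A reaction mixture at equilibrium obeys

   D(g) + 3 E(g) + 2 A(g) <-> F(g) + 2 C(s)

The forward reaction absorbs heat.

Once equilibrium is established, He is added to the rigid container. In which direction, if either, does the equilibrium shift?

At constant volume, adding an inert gas leaves every reacting species' partial pressure unchanged, so Q is unchanged — no shift from this change.

no shift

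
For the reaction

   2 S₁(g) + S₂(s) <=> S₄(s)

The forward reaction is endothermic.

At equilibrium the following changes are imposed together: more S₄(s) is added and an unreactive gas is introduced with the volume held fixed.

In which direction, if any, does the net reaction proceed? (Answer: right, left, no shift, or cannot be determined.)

S₄ is a pure solid; its activity is 1 regardless of amount, so Q is unaffected — no shift from this change.
At constant volume, adding an inert gas leaves every reacting species' partial pressure unchanged, so Q is unchanged — no shift from this change.
None of the changes alters Q relative to K, so there is no net shift.

no shift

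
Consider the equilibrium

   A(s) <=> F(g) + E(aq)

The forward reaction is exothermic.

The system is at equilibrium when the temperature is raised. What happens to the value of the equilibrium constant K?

decreases

K depends on temperature via the van 't Hoff relation. The forward reaction is exothermic, so raising T decreases K.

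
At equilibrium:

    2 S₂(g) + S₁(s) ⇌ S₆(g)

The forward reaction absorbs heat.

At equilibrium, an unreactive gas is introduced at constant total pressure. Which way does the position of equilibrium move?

Adding inert gas at constant total pressure expands the volume and lowers every reacting partial pressure. With Δn_gas = 1 − 2 = -1, Q moves away from K toward the side with fewer gas moles, so the system shifts toward the side with more gas moles — to the left.

left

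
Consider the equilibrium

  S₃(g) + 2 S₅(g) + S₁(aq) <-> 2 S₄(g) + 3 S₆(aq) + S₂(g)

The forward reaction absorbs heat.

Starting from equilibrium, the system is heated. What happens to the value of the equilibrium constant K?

increases

K depends on temperature via the van 't Hoff relation. The forward reaction is endothermic, so raising T increases K.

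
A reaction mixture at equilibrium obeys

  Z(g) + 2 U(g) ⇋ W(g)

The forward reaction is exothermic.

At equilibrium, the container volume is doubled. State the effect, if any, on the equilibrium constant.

unchanged

The equilibrium constant depends only on temperature. This perturbation may move the position of equilibrium, but since T is unchanged, K itself is unchanged.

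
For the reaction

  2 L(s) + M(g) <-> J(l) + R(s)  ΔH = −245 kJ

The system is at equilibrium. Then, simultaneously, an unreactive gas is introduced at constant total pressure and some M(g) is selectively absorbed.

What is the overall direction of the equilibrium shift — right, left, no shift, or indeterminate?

left

Adding inert gas at constant total pressure expands the volume and lowers every reacting partial pressure. With Δn_gas = 0 − 1 = -1, Q moves away from K toward the side with fewer gas moles, so the system shifts toward the side with more gas moles — to the left.
Removing M (g), a reactant, drives the reaction to the left.
All effects act in the same direction — net shift to the left.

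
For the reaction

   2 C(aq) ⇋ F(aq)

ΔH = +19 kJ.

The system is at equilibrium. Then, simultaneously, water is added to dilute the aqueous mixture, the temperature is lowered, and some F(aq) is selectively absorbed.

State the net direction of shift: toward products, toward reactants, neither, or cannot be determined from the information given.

cannot be determined

Dilution lowers every aqueous concentration by the same factor. Δn_aq = 1 − 2 = -1, so the system shifts toward the side with more dissolved moles — to the left.
The forward reaction is endothermic. Lowering T favours the exothermic direction — shift to the left.
Removing F (aq), a product, drives the reaction to the right.
The individual effects push in opposite directions; without quantitative information the net direction cannot be determined.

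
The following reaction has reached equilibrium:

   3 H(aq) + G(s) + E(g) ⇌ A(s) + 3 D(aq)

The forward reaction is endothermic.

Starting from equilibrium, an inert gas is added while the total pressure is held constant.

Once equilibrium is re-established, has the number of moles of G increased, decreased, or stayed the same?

increases

Adding inert gas at constant total pressure expands the volume and lowers every reacting partial pressure. With Δn_gas = 0 − 1 = -1, Q moves away from K toward the side with fewer gas moles, so the system shifts toward the side with more gas moles — to the left.
The net shift is to the left. G is a reactant, so its amount increases.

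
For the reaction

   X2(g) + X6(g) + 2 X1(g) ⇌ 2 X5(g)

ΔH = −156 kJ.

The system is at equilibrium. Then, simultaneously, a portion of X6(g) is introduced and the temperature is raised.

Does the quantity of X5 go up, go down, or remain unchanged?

Adding X6 (g), a reactant, drives the reaction to the right.
The forward reaction is exothermic. Raising T favours the endothermic direction — shift to the left.
The two effects oppose each other, so the net shift — and hence the change in X5 — cannot be determined from the given information.

cannot be determined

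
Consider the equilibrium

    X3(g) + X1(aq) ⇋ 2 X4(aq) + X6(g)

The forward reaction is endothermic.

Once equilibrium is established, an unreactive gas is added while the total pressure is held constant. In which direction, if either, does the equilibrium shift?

no shift

Adding inert gas at constant total pressure expands the volume, scaling every reacting partial pressure by the same factor. Δn_gas = 1 − 1 = 0, so Q is unchanged — no shift.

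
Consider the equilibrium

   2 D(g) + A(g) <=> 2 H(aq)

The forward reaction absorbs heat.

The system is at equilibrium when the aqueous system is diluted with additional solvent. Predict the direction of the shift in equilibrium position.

Dilution lowers every aqueous concentration by the same factor. Δn_aq = 2 − 0 = +2, so the system shifts toward the side with more dissolved moles — to the right.

right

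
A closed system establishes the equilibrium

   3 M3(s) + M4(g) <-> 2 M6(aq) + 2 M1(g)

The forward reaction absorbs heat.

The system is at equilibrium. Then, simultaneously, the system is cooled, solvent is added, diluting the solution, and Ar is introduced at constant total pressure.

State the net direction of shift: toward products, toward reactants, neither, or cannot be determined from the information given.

cannot be determined

The forward reaction is endothermic. Lowering T favours the exothermic direction — shift to the left.
Dilution lowers every aqueous concentration by the same factor. Δn_aq = 2 − 0 = +2, so the system shifts toward the side with more dissolved moles — to the right.
Adding inert gas at constant total pressure expands the volume and lowers every reacting partial pressure. With Δn_gas = 2 − 1 = +1, Q moves away from K toward the side with fewer gas moles, so the system shifts toward the side with more gas moles — to the right.
The individual effects push in opposite directions; without quantitative information the net direction cannot be determined.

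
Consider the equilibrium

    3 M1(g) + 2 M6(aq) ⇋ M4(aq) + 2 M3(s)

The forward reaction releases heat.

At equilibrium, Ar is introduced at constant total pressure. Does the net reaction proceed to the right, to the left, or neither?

left

Adding inert gas at constant total pressure expands the volume and lowers every reacting partial pressure. With Δn_gas = 0 − 3 = -3, Q moves away from K toward the side with fewer gas moles, so the system shifts toward the side with more gas moles — to the left.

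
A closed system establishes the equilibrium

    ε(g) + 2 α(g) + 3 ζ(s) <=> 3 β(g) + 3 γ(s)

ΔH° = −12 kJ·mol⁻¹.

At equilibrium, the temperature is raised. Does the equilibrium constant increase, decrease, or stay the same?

K depends on temperature via the van 't Hoff relation. The forward reaction is exothermic, so raising T decreases K.

decreases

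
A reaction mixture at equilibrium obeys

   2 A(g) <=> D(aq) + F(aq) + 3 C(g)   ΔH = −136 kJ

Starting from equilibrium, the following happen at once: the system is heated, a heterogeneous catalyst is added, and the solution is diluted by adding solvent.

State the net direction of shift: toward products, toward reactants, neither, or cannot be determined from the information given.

The forward reaction is exothermic. Raising T favours the endothermic direction — shift to the left.
A catalyst speeds both forward and reverse rates equally; it changes neither Q nor K — no shift from this change.
Dilution lowers every aqueous concentration by the same factor. Δn_aq = 2 − 0 = +2, so the system shifts toward the side with more dissolved moles — to the right.
The individual effects push in opposite directions; without quantitative information the net direction cannot be determined.

cannot be determined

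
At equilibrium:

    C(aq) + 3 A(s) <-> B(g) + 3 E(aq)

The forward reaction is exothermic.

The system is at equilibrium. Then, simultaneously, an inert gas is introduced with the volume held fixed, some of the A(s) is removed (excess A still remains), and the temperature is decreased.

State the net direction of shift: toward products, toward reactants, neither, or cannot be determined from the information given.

At constant volume, adding an inert gas leaves every reacting species' partial pressure unchanged, so Q is unchanged — no shift from this change.
A is a pure solid; its activity is 1 regardless of amount, so Q is unaffected — no shift from this change.
The forward reaction is exothermic. Lowering T favours the exothermic direction — shift to the right.
Only the nonzero effect(s) matter; the net shift is to the right.

right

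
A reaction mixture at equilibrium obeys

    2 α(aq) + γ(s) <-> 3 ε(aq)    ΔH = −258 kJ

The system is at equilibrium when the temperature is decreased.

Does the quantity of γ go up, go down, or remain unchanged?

The forward reaction is exothermic. Lowering T favours the exothermic direction — shift to the right.
The net shift is to the right. γ is a reactant, so its amount decreases.

decreases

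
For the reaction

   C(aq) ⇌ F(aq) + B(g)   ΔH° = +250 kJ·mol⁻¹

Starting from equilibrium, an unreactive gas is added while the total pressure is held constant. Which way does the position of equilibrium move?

right

Adding inert gas at constant total pressure expands the volume and lowers every reacting partial pressure. With Δn_gas = 1 − 0 = +1, Q moves away from K toward the side with fewer gas moles, so the system shifts toward the side with more gas moles — to the right.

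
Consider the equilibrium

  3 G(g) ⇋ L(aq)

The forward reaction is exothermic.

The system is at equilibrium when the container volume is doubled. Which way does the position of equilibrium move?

left

Gas moles: reactants 3, products 0 (Δn_gas = -3). Expansion shifts the system toward the side with more moles of gas — to the left.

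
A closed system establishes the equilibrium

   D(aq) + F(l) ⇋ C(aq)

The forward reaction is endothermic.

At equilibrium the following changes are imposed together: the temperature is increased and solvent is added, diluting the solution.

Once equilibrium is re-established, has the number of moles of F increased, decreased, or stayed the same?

decreases

The forward reaction is endothermic. Raising T favours the endothermic direction — shift to the right.
Dilution scales every aqueous concentration by the same factor. Δn_aq = 1 − 1 = 0, so Q is unchanged — no shift.
The net shift is to the right. F is a reactant, so its amount decreases.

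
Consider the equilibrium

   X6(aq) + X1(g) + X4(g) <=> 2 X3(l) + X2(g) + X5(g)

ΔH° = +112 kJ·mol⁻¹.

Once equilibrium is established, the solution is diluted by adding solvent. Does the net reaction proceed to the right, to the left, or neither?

Dilution lowers every aqueous concentration by the same factor. Δn_aq = 0 − 1 = -1, so the system shifts toward the side with more dissolved moles — to the left.

left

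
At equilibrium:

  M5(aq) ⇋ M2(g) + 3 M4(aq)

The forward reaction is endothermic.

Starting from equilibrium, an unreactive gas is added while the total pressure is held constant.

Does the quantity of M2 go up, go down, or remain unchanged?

Adding inert gas at constant total pressure expands the volume and lowers every reacting partial pressure. With Δn_gas = 1 − 0 = +1, Q moves away from K toward the side with fewer gas moles, so the system shifts toward the side with more gas moles — to the right.
The net shift is to the right. M2 is a product, so its amount increases.

increases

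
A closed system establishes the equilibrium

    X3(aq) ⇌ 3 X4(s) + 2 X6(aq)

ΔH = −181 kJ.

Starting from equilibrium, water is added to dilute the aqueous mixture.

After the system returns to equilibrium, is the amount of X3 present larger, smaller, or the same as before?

decreases

Dilution lowers every aqueous concentration by the same factor. Δn_aq = 2 − 1 = +1, so the system shifts toward the side with more dissolved moles — to the right.
The net shift is to the right. X3 is a reactant, so its amount decreases.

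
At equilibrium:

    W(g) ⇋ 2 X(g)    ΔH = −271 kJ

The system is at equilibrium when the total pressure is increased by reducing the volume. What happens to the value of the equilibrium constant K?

The equilibrium constant depends only on temperature. This perturbation may move the position of equilibrium, but since T is unchanged, K itself is unchanged.

unchanged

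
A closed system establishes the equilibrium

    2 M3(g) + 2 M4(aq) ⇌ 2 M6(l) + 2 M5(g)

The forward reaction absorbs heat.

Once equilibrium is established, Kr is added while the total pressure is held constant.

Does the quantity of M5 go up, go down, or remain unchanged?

Adding inert gas at constant total pressure expands the volume, scaling every reacting partial pressure by the same factor. Δn_gas = 2 − 2 = 0, so Q is unchanged — no shift.
No net shift occurs, so the amount of M5 is unchanged.

unchanged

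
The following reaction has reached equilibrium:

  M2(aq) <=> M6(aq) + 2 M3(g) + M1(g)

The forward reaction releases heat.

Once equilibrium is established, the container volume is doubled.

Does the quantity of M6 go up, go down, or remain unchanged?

increases

Gas moles: reactants 0, products 3 (Δn_gas = +3). Expansion shifts the system toward the side with more moles of gas — to the right.
The net shift is to the right. M6 is a product, so its amount increases.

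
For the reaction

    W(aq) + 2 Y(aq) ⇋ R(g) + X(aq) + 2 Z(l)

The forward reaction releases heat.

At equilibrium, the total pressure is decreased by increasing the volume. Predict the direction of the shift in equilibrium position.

Gas moles: reactants 0, products 1 (Δn_gas = +1). Expansion shifts the system toward the side with more moles of gas — to the right.

right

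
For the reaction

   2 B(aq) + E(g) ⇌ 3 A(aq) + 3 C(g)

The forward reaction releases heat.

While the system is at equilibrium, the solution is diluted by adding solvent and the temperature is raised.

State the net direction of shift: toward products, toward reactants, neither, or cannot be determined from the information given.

cannot be determined

Dilution lowers every aqueous concentration by the same factor. Δn_aq = 3 − 2 = +1, so the system shifts toward the side with more dissolved moles — to the right.
The forward reaction is exothermic. Raising T favours the endothermic direction — shift to the left.
The individual effects push in opposite directions; without quantitative information the net direction cannot be determined.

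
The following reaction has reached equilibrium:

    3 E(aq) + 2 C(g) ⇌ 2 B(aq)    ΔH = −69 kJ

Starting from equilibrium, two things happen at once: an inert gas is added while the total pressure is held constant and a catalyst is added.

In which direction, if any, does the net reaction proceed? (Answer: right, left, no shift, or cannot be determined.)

Adding inert gas at constant total pressure expands the volume and lowers every reacting partial pressure. With Δn_gas = 0 − 2 = -2, Q moves away from K toward the side with fewer gas moles, so the system shifts toward the side with more gas moles — to the left.
A catalyst speeds both forward and reverse rates equally; it changes neither Q nor K — no shift from this change.
Only the nonzero effect(s) matter; the net shift is to the left.

left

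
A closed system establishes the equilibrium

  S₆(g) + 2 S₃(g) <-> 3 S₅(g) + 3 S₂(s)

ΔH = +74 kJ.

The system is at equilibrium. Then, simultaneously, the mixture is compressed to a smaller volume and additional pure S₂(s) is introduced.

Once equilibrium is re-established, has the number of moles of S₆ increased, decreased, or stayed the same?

unchanged

Gas moles: reactants 3, products 3. Δn_gas = 0, so a volume change leaves Q equal to K — no shift from this change.
S₂ is a pure solid; its activity is 1 regardless of amount, so Q is unaffected — no shift from this change.
No net shift occurs, so the amount of S₆ is unchanged.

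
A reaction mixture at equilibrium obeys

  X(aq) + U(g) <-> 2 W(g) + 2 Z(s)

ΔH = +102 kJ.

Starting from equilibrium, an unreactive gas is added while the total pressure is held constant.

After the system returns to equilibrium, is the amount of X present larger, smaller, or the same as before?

Adding inert gas at constant total pressure expands the volume and lowers every reacting partial pressure. With Δn_gas = 2 − 1 = +1, Q moves away from K toward the side with fewer gas moles, so the system shifts toward the side with more gas moles — to the right.
The net shift is to the right. X is a reactant, so its amount decreases.

decreases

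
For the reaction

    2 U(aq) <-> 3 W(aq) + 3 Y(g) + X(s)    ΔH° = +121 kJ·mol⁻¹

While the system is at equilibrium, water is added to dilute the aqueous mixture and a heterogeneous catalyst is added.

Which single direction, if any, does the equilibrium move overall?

right

Dilution lowers every aqueous concentration by the same factor. Δn_aq = 3 − 2 = +1, so the system shifts toward the side with more dissolved moles — to the right.
A catalyst speeds both forward and reverse rates equally; it changes neither Q nor K — no shift from this change.
Only the nonzero effect(s) matter; the net shift is to the right.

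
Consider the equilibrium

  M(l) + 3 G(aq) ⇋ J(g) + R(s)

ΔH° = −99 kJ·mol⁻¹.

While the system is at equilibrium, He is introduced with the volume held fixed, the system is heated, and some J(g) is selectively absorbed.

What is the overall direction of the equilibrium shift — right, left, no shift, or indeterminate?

At constant volume, adding an inert gas leaves every reacting species' partial pressure unchanged, so Q is unchanged — no shift from this change.
The forward reaction is exothermic. Raising T favours the endothermic direction — shift to the left.
Removing J (g), a product, drives the reaction to the right.
The individual effects push in opposite directions; without quantitative information the net direction cannot be determined.

cannot be determined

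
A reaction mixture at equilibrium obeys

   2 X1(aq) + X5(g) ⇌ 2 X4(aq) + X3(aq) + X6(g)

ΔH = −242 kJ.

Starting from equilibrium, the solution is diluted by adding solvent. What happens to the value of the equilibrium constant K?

The equilibrium constant depends only on temperature. This perturbation may move the position of equilibrium, but since T is unchanged, K itself is unchanged.

unchanged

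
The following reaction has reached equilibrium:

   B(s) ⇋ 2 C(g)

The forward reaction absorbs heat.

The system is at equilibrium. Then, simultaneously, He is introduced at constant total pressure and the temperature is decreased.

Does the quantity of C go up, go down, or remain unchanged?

Adding inert gas at constant total pressure expands the volume and lowers every reacting partial pressure. With Δn_gas = 2 − 0 = +2, Q moves away from K toward the side with fewer gas moles, so the system shifts toward the side with more gas moles — to the right.
The forward reaction is endothermic. Lowering T favours the exothermic direction — shift to the left.
The two effects oppose each other, so the net shift — and hence the change in C — cannot be determined from the given information.

cannot be determined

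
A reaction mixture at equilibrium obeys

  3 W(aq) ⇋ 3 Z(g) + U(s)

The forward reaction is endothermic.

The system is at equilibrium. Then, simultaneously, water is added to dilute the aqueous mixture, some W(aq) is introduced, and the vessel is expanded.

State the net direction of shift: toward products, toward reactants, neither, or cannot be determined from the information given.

cannot be determined

Dilution lowers every aqueous concentration by the same factor. Δn_aq = 0 − 3 = -3, so the system shifts toward the side with more dissolved moles — to the left.
Adding W (aq), a reactant, drives the reaction to the right.
Gas moles: reactants 0, products 3 (Δn_gas = +3). Expansion shifts the system toward the side with more moles of gas — to the right.
The individual effects push in opposite directions; without quantitative information the net direction cannot be determined.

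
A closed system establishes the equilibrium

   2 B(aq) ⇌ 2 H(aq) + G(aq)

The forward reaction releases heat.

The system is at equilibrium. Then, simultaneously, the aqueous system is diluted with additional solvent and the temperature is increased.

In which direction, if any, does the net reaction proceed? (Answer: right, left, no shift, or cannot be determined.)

cannot be determined

Dilution lowers every aqueous concentration by the same factor. Δn_aq = 3 − 2 = +1, so the system shifts toward the side with more dissolved moles — to the right.
The forward reaction is exothermic. Raising T favours the endothermic direction — shift to the left.
The individual effects push in opposite directions; without quantitative information the net direction cannot be determined.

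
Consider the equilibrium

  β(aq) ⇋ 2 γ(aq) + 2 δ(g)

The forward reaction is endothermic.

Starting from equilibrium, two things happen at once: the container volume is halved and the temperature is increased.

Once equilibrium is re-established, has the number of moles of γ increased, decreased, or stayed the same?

cannot be determined

Gas moles: reactants 0, products 2 (Δn_gas = +2). Compression shifts the system toward the side with fewer moles of gas — to the left.
The forward reaction is endothermic. Raising T favours the endothermic direction — shift to the right.
The two effects oppose each other, so the net shift — and hence the change in γ — cannot be determined from the given information.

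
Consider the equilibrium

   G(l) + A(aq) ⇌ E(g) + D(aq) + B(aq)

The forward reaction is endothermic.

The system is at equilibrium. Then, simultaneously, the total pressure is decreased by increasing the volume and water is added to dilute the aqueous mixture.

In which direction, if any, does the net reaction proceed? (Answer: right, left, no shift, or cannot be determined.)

Gas moles: reactants 0, products 1 (Δn_gas = +1). Expansion shifts the system toward the side with more moles of gas — to the right.
Dilution lowers every aqueous concentration by the same factor. Δn_aq = 2 − 1 = +1, so the system shifts toward the side with more dissolved moles — to the right.
All effects act in the same direction — net shift to the right.

right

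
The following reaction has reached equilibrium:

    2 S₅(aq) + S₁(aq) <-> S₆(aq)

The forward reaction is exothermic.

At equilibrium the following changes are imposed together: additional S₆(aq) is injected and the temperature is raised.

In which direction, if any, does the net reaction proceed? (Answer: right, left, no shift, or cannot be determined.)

Adding S₆ (aq), a product, drives the reaction to the left.
The forward reaction is exothermic. Raising T favours the endothermic direction — shift to the left.
All effects act in the same direction — net shift to the left.

left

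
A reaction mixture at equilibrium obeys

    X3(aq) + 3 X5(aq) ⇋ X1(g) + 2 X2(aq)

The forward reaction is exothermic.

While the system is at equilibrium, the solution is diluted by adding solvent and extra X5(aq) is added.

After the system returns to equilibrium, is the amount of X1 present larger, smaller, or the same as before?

Dilution lowers every aqueous concentration by the same factor. Δn_aq = 2 − 4 = -2, so the system shifts toward the side with more dissolved moles — to the left.
Adding X5 (aq), a reactant, drives the reaction to the right.
The two effects oppose each other, so the net shift — and hence the change in X1 — cannot be determined from the given information.

cannot be determined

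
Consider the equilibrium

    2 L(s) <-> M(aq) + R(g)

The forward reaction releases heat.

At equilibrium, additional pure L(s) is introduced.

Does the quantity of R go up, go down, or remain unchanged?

unchanged

L is a pure solid; its activity is 1 regardless of amount, so Q is unaffected — no shift from this change.
No net shift occurs, so the amount of R is unchanged.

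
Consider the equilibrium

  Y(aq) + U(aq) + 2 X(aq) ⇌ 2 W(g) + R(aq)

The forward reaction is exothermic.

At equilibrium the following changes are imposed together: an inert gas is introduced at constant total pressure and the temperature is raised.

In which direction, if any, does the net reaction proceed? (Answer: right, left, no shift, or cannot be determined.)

cannot be determined

Adding inert gas at constant total pressure expands the volume and lowers every reacting partial pressure. With Δn_gas = 2 − 0 = +2, Q moves away from K toward the side with fewer gas moles, so the system shifts toward the side with more gas moles — to the right.
The forward reaction is exothermic. Raising T favours the endothermic direction — shift to the left.
The individual effects push in opposite directions; without quantitative information the net direction cannot be determined.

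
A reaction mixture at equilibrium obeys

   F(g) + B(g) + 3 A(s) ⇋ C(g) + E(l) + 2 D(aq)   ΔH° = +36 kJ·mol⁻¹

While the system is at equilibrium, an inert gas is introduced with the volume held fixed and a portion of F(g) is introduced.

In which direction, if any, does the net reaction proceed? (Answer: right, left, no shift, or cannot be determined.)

At constant volume, adding an inert gas leaves every reacting species' partial pressure unchanged, so Q is unchanged — no shift from this change.
Adding F (g), a reactant, drives the reaction to the right.
Only the nonzero effect(s) matter; the net shift is to the right.

right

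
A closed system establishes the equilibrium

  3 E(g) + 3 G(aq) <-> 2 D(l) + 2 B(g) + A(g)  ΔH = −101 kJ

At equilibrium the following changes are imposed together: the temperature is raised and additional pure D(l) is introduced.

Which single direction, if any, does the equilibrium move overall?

left

The forward reaction is exothermic. Raising T favours the endothermic direction — shift to the left.
D is a pure liquid; its activity is 1 regardless of amount, so Q is unaffected — no shift from this change.
Only the nonzero effect(s) matter; the net shift is to the left.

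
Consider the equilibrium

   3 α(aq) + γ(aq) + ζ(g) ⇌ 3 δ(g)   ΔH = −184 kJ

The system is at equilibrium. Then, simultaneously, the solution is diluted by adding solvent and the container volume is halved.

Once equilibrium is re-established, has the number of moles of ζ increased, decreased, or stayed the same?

Dilution lowers every aqueous concentration by the same factor. Δn_aq = 0 − 4 = -4, so the system shifts toward the side with more dissolved moles — to the left.
Gas moles: reactants 1, products 3 (Δn_gas = +2). Compression shifts the system toward the side with fewer moles of gas — to the left.
The net shift is to the left. ζ is a reactant, so its amount increases.

increases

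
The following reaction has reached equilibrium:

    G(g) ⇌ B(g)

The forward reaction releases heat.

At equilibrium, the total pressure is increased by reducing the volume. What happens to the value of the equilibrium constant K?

The equilibrium constant depends only on temperature. This perturbation changes neither the position of equilibrium nor K.

unchanged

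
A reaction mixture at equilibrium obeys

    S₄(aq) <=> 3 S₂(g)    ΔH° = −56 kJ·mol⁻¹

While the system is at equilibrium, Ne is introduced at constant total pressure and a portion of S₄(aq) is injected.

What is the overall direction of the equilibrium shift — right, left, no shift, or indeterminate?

right

Adding inert gas at constant total pressure expands the volume and lowers every reacting partial pressure. With Δn_gas = 3 − 0 = +3, Q moves away from K toward the side with fewer gas moles, so the system shifts toward the side with more gas moles — to the right.
Adding S₄ (aq), a reactant, drives the reaction to the right.
All effects act in the same direction — net shift to the right.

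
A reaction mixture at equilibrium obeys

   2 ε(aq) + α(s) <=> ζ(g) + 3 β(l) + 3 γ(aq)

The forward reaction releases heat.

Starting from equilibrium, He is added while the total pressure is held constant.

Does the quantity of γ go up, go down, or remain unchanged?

Adding inert gas at constant total pressure expands the volume and lowers every reacting partial pressure. With Δn_gas = 1 − 0 = +1, Q moves away from K toward the side with fewer gas moles, so the system shifts toward the side with more gas moles — to the right.
The net shift is to the right. γ is a product, so its amount increases.

increases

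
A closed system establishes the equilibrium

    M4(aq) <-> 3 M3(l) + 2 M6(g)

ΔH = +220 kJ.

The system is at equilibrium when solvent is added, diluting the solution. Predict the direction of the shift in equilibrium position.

left

Dilution lowers every aqueous concentration by the same factor. Δn_aq = 0 − 1 = -1, so the system shifts toward the side with more dissolved moles — to the left.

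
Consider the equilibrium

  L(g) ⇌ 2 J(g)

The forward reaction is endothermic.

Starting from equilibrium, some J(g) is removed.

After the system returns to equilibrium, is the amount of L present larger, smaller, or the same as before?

decreases

Removing J (g), a product, drives the reaction to the right.
The net shift is to the right. L is a reactant, so its amount decreases.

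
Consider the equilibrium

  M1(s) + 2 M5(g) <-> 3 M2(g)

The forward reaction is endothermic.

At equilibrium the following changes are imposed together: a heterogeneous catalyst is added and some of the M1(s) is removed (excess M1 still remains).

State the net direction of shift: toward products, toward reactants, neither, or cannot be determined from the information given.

A catalyst speeds both forward and reverse rates equally; it changes neither Q nor K — no shift from this change.
M1 is a pure solid; its activity is 1 regardless of amount, so Q is unaffected — no shift from this change.
None of the changes alters Q relative to K, so there is no net shift.

no shift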